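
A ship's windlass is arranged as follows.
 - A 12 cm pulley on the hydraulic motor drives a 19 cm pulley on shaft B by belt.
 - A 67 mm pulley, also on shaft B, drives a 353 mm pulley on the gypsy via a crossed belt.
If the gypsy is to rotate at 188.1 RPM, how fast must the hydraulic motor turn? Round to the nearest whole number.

Overall ratio R = 1.5833 × 5.2687 = 8.342.
Required input speed = output speed × R = 188.1 × 8.342 = 1569.1 RPM.

1569 RPM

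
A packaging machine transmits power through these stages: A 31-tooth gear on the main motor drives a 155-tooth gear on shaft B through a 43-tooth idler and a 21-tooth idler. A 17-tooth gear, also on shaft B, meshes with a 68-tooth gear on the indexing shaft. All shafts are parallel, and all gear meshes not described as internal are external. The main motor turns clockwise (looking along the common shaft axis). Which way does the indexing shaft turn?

the main motor → shaft B: driver → idler → idler → driven is 3 external meshes, 3 reversals → CCW.
shaft B → the indexing shaft: external mesh, 1 reversal → CW.
4 reversals in total — an even number — so the indexing shaft turns the same way as the main motor.

clockwise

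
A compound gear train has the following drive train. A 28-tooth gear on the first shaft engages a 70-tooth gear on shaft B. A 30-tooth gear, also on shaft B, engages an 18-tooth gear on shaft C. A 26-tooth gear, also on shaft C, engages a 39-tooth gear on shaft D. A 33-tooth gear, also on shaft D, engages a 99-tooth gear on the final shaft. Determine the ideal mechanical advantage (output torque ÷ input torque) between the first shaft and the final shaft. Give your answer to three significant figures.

6.75

Each stage contributes driven/driver: gear mesh 70/28 = 2.5, gear mesh 18/30 = 0.6, gear mesh 39/26 = 1.5, gear mesh 99/33 = 3.
Overall: 2.5 × 0.6 × 1.5 × 3 = 6.75.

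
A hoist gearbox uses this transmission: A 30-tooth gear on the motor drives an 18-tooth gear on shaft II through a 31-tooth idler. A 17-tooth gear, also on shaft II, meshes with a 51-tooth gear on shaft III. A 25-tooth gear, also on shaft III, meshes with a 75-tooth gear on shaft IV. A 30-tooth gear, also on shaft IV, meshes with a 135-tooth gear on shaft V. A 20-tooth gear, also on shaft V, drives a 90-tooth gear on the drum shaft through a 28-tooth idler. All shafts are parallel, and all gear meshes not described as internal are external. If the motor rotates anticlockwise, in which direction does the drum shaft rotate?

the motor → shaft II: driver → idler → driven is 2 external meshes, 2 reversals → CCW.
shaft II → shaft III: external mesh, 1 reversal → CW.
shaft III → shaft IV: external mesh, 1 reversal → CCW.
shaft IV → shaft V: external mesh, 1 reversal → CW.
shaft V → the drum shaft: driver → idler → driven is 2 external meshes, 2 reversals → CW.
7 reversals in total — an odd number — so the drum shaft turns opposite to the motor.

clockwise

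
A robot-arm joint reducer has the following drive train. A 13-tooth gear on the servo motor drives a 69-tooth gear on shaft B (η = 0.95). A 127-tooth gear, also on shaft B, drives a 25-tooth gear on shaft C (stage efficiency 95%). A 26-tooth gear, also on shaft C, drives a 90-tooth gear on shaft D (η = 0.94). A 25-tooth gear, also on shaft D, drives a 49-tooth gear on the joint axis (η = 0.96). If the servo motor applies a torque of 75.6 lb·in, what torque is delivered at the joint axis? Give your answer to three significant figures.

436 lb·in

After the gear mesh (69/13): 75.6 × 5.3077 × 0.95 = 381.2 lb·in
After the gear mesh (25/127): 381.2 × 0.19685 × 0.95 = 71.287 lb·in
After the gear mesh (90/26): 71.287 × 3.4615 × 0.94 = 231.96 lb·in
After the gear mesh (49/25): 231.96 × 1.96 × 0.96 = 436.45 lb·in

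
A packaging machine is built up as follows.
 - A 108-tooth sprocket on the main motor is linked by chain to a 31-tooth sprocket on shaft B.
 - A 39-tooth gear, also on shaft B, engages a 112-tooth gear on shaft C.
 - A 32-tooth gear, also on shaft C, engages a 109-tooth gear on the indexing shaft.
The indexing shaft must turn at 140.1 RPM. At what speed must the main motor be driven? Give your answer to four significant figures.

393.4 RPM

Overall ratio R = 0.28704 × 2.8718 × 3.4062 = 2.8078.
Required input speed = output speed × R = 140.1 × 2.8078 = 393.37 RPM.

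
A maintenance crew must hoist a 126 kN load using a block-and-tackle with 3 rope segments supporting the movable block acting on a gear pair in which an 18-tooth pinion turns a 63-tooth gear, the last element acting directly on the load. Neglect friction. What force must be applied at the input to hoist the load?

12 kN

Block-and-tackle MA = number of supporting rope parts = 3.
Gear pair MA = 63/18 = 3.5.
Combined ideal MA = 3 × 3.5 = 10.5.
Effort = load / MA = 126 / 10.5 = 12 kN.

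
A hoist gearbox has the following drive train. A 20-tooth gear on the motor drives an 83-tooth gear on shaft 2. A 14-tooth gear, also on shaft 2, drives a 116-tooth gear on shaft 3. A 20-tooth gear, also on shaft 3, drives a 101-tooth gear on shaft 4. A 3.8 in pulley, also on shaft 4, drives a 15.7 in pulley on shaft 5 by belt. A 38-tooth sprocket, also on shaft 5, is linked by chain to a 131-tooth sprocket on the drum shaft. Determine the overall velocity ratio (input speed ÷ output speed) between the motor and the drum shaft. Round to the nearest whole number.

2473

Each stage contributes driven/driver: gear mesh 83/20 = 4.15, gear mesh 116/14 = 8.2857, gear mesh 101/20 = 5.05, belt 15.7/3.8 = 4.1316, chain 131/38 = 3.4474.
Overall: 4.15 × 8.2857 × 5.05 × 4.1316 × 3.4474 = 2473.3.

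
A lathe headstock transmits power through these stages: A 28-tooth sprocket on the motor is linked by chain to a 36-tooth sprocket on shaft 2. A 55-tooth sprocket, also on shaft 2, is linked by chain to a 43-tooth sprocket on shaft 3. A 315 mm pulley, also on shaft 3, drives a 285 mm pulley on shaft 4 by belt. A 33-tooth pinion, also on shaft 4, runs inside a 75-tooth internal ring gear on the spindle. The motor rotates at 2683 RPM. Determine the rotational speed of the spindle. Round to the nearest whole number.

Chain: ratio = 36/28 = 1.2857, so shaft 2 turns at 2683 / 1.2857 = 2086.8 RPM.
Chain: ratio = 43/55 = 0.78182, so shaft 3 turns at 2086.8 / 0.78182 = 2669.1 RPM.
Belt: ratio = 285/315 = 0.90476, so shaft 4 turns at 2669.1 / 0.90476 = 2950.1 RPM.
Internal gear: ratio = 75/33 = 2.2727, so the spindle turns at 2950.1 / 2.2727 = 1298 RPM.

1298 RPM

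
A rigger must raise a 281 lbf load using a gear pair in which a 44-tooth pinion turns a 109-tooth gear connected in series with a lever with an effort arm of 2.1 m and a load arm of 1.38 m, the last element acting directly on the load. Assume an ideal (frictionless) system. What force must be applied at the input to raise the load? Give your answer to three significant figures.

Gear pair MA = 109/44 = 2.4773.
Lever MA = effort arm / load arm = 2.1/1.38 = 1.5217.
Combined ideal MA = 2.4773 × 1.5217 = 3.7698.
Effort = load / MA = 281 / 3.7698 = 74.54 lbf.

74.5 lbf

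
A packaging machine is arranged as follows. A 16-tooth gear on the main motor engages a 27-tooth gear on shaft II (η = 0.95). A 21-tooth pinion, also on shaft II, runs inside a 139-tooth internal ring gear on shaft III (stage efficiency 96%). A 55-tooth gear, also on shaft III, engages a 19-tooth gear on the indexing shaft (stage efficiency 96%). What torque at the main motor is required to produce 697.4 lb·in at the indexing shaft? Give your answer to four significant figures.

206.4 lb·in

Overall ratio R = 1.6875 × 6.619 × 0.34545 = 3.8586; overall efficiency η = 0.95 × 0.96 × 0.96 = 0.8755.
Input torque = output torque / (R × η) = 697.4 / (3.8586 × 0.8755) = 206.44 lb·in.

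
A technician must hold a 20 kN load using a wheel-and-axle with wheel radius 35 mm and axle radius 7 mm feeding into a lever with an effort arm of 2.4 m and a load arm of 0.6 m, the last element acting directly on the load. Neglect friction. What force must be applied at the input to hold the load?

1 kN

Wheel-and-axle MA = R/r = 35/7 = 5.
Lever MA = effort arm / load arm = 2.4/0.6 = 4.
Combined ideal MA = 5 × 4 = 20.
Effort = load / MA = 20 / 20 = 1 kN.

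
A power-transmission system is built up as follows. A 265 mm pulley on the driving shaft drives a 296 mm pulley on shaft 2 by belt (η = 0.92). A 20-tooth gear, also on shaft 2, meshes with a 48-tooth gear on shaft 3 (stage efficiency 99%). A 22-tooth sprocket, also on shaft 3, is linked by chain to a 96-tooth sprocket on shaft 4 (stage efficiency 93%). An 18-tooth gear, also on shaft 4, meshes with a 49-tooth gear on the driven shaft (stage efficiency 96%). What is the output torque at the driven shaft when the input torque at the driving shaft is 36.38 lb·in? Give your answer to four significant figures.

942.0 lb·in

Belt: ratio = 296/265 = 1.117; torque at shaft 2 = 36.38 × 1.117 × 0.92 = 37.385 lb·in.
Gear mesh: ratio = 48/20 = 2.4; torque at shaft 3 = 37.385 × 2.4 × 0.99 = 88.827 lb·in.
Chain: ratio = 96/22 = 4.3636; torque at shaft 4 = 88.827 × 4.3636 × 0.93 = 360.47 lb·in.
Gear mesh: ratio = 49/18 = 2.7222; torque at the driven shaft = 360.47 × 2.7222 × 0.96 = 942.04 lb·in.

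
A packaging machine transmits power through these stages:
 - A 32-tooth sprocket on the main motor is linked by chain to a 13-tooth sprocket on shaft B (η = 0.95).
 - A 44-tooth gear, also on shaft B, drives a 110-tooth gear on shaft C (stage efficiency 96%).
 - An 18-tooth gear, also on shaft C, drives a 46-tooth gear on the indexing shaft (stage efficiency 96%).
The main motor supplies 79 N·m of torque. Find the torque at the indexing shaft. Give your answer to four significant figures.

179.5 N·m

After the chain (13/32): 79 × 0.40625 × 0.95 = 30.489 N·m
After the gear mesh (110/44): 30.489 × 2.5 × 0.96 = 73.174 N·m
After the gear mesh (46/18): 73.174 × 2.5556 × 0.96 = 179.52 N·m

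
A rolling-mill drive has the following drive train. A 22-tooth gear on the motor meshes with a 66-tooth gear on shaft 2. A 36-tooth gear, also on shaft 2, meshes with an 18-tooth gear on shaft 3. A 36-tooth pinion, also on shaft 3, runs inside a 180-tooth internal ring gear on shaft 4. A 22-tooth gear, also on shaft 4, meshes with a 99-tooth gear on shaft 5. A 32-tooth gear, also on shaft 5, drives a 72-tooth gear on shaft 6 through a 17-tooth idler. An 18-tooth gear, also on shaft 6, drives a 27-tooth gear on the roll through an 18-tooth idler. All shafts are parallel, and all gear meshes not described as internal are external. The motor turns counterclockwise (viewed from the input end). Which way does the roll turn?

clockwise

the motor → shaft 2: external mesh, 1 reversal → CW.
shaft 2 → shaft 3: external mesh, 1 reversal → CCW.
shaft 3 → shaft 4: internal mesh, same direction → CCW.
shaft 4 → shaft 5: external mesh, 1 reversal → CW.
shaft 5 → shaft 6: driver → idler → driven is 2 external meshes, 2 reversals → CW.
shaft 6 → the roll: driver → idler → driven is 2 external meshes, 2 reversals → CW.
7 reversals in total — an odd number — so the roll turns opposite to the motor.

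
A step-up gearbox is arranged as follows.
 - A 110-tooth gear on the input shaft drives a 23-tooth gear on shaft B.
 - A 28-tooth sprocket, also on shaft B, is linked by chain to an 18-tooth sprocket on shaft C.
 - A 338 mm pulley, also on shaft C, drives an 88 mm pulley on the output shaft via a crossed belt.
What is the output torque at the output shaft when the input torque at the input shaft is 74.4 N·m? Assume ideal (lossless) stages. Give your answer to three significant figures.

gear mesh 23/110 = 0.20909 → τ = 74.4·0.20909 = 15.556 N·m
chain 18/28 = 0.64286 → τ = 15.556·0.64286 = 10.001 N·m
belt 88/338 = 0.26036 → τ = 10.001·0.26036 = 2.6037 N·m

2.60 N·m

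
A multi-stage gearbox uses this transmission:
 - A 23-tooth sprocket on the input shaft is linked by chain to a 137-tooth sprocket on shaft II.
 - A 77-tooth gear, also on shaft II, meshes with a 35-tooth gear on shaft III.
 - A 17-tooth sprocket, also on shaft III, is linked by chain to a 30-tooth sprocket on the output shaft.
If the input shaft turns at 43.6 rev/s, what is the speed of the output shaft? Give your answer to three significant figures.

9.13 rev/s

chain 137/23 = 5.9565 → 43.6/5.9565 = 7.3197 rev/s
gear mesh 35/77 = 0.45455 → 7.3197/0.45455 = 16.103 rev/s
chain 30/17 = 1.7647 → 16.103/1.7647 = 9.1252 rev/s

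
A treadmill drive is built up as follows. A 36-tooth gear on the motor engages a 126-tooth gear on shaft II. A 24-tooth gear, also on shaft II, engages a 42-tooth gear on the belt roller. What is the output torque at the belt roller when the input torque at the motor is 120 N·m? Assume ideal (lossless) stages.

gear mesh 126/36 = 3.5 → τ = 120·3.5 = 420 N·m
gear mesh 42/24 = 1.75 → τ = 420·1.75 = 735 N·m

735 N·m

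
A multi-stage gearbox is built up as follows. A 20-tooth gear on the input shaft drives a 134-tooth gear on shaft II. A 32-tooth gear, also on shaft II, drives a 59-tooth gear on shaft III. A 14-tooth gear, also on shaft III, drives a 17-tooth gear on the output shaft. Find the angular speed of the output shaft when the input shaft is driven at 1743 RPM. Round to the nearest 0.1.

116.2 RPM

the input shaft → shaft II (gear mesh, 134/20): 1743 ÷ 6.7 = 260.15 RPM
shaft II → shaft III (gear mesh, 59/32): 260.15 ÷ 1.8438 = 141.1 RPM
shaft III → the output shaft (gear mesh, 17/14): 141.1 ÷ 1.2143 = 116.2 RPM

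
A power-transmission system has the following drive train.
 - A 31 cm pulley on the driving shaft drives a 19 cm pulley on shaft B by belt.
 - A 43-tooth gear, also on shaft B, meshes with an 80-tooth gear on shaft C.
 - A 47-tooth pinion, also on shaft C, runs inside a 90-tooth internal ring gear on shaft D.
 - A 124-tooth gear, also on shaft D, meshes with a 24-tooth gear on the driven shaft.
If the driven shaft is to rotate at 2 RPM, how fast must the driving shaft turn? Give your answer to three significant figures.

Overall ratio R = 0.6129 × 1.8605 × 1.9149 × 0.19355 = 0.42262.
Required input speed = output speed × R = 2 × 0.42262 = 0.84524 RPM.

0.845 RPM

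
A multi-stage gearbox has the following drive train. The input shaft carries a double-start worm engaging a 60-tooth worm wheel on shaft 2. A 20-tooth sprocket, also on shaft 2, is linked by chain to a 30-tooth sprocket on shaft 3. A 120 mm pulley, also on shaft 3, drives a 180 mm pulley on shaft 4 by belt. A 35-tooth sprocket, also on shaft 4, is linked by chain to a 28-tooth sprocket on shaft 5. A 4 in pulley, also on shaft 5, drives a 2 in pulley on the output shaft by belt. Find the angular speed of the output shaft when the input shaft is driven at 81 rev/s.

3 rev/s

worm 60/2 = 30 → 81/30 = 2.7 rev/s
chain 30/20 = 1.5 → 2.7/1.5 = 1.8 rev/s
belt 180/120 = 1.5 → 1.8/1.5 = 1.2 rev/s
chain 28/35 = 0.8 → 1.2/0.8 = 1.5 rev/s
belt 2/4 = 0.5 → 1.5/0.5 = 3 rev/s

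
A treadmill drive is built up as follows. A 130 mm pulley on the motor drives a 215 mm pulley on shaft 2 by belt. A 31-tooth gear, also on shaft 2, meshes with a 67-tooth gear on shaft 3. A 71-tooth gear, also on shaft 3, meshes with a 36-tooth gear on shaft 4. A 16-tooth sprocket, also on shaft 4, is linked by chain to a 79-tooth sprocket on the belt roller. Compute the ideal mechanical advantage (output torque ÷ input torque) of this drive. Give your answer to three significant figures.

Each stage contributes driven/driver: belt 215/130 = 1.6538, gear mesh 67/31 = 2.1613, gear mesh 36/71 = 0.50704, chain 79/16 = 4.9375.
Overall: 1.6538 × 2.1613 × 0.50704 × 4.9375 = 8.9487.

8.95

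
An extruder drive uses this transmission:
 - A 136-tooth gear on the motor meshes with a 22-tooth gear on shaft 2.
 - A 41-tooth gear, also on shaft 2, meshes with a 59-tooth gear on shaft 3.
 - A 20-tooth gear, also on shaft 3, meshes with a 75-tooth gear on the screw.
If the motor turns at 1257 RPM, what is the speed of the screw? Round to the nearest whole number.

the motor → shaft 2 (gear mesh, 22/136): 1257 ÷ 0.16176 = 7770.5 RPM
shaft 2 → shaft 3 (gear mesh, 59/41): 7770.5 ÷ 1.439 = 5399.9 RPM
shaft 3 → the screw (gear mesh, 75/20): 5399.9 ÷ 3.75 = 1440 RPM

1440 RPM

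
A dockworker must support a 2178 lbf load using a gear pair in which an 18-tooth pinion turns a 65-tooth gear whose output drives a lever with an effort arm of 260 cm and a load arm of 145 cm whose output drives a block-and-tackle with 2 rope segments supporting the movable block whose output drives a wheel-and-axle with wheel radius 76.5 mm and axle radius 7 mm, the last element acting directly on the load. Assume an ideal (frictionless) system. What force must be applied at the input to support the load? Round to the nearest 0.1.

15.4 lbf

Gear pair MA = 65/18 = 3.6111.
Lever MA = effort arm / load arm = 260/145 = 1.7931.
Block-and-tackle MA = number of supporting rope parts = 2.
Wheel-and-axle MA = R/r = 76.5/7 = 10.929.
Combined ideal MA = 3.6111 × 1.7931 × 2 × 10.929 = 141.53.
Effort = load / MA = 2178 / 141.53 = 15.389 lbf.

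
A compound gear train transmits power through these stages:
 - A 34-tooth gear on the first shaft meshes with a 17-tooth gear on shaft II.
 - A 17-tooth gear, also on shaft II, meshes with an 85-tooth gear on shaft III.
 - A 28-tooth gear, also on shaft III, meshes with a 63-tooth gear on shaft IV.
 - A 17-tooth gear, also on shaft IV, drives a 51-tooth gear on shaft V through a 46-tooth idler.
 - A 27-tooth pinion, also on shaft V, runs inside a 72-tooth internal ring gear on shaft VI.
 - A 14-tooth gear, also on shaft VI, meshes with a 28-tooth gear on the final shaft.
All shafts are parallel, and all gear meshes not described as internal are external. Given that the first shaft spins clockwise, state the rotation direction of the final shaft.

the first shaft → shaft II: external mesh, 1 reversal → CCW.
shaft II → shaft III: external mesh, 1 reversal → CW.
shaft III → shaft IV: external mesh, 1 reversal → CCW.
shaft IV → shaft V: driver → idler → driven is 2 external meshes, 2 reversals → CCW.
shaft V → shaft VI: internal mesh, same direction → CCW.
shaft VI → the final shaft: external mesh, 1 reversal → CW.
6 reversals in total — an even number — so the final shaft turns the same way as the first shaft.

clockwise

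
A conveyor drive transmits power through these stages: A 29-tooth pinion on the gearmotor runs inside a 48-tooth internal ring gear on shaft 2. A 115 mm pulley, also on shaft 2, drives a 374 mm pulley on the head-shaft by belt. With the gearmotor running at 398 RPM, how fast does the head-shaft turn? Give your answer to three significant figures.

73.9 RPM

internal gear 48/29 = 1.6552 → 398/1.6552 = 240.46 RPM
belt 374/115 = 3.2522 → 240.46/3.2522 = 73.938 RPM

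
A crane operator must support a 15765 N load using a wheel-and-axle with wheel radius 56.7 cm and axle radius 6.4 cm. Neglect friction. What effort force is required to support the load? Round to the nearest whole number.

Wheel-and-axle MA = R/r = 56.7/6.4 = 8.8594.
Effort = load / MA = 15765 / 8.8594 = 1779.5 N.

1779 N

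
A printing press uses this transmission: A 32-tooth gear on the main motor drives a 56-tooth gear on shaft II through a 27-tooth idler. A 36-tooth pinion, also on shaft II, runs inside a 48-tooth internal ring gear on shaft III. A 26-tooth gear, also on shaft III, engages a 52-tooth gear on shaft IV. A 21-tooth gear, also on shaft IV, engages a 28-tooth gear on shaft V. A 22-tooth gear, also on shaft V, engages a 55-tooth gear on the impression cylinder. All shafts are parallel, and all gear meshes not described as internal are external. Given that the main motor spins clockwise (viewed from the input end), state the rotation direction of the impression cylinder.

the main motor → shaft II: driver → idler → driven is 2 external meshes, 2 reversals → CW.
shaft II → shaft III: internal mesh, same direction → CW.
shaft III → shaft IV: external mesh, 1 reversal → CCW.
shaft IV → shaft V: external mesh, 1 reversal → CW.
shaft V → the impression cylinder: external mesh, 1 reversal → CCW.
5 reversals in total — an odd number — so the impression cylinder turns opposite to the main motor.

counterclockwise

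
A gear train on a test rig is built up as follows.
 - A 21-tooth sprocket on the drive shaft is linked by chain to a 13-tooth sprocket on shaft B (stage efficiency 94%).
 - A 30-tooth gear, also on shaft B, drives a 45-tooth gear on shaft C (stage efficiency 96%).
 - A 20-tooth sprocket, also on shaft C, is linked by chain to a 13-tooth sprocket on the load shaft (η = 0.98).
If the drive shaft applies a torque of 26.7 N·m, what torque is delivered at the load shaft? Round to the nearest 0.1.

14.3 N·m

chain 13/21 = 0.61905 → τ = 26.7·0.61905·0.94 = 15.537 N·m
gear mesh 45/30 = 1.5 → τ = 15.537·1.5·0.96 = 22.373 N·m
chain 13/20 = 0.65 → τ = 22.373·0.65·0.98 = 14.252 N·m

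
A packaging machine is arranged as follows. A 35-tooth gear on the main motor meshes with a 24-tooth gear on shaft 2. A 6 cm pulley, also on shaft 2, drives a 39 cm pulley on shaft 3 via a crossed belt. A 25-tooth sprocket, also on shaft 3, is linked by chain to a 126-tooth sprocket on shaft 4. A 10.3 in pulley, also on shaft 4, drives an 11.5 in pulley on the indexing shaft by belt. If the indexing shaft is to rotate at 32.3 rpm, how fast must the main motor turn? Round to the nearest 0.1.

810.1 rpm

Overall ratio R = 0.68571 × 6.5 × 5.04 × 1.1165 = 25.081.
Required input speed = output speed × R = 32.3 × 25.081 = 810.12 rpm.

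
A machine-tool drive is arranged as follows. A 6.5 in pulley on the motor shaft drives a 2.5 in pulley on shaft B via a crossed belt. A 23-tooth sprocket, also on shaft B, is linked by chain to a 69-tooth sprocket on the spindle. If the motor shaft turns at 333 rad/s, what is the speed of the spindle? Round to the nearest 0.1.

288.6 rad/s

Belt: ratio = 2.5/6.5 = 0.38462, so shaft B turns at 333 / 0.38462 = 865.8 rad/s.
Chain: ratio = 69/23 = 3, so the spindle turns at 865.8 / 3 = 288.6 rad/s.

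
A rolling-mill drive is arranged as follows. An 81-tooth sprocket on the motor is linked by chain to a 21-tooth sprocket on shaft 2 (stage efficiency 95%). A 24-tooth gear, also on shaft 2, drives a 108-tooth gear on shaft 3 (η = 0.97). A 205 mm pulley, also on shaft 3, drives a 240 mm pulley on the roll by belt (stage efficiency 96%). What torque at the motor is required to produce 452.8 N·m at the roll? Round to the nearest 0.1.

Overall ratio R = 0.25926 × 4.5 × 1.1707 = 1.3659; overall efficiency η = 0.95 × 0.97 × 0.96 = 0.8846.
Input torque = output torque / (R × η) = 452.8 / (1.3659 × 0.8846) = 374.74 N·m.

374.7 N·m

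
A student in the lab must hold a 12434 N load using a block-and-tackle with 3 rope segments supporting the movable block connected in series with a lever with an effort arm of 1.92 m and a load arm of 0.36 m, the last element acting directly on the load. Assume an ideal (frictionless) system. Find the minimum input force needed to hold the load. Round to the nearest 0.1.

Block-and-tackle MA = number of supporting rope parts = 3.
Lever MA = effort arm / load arm = 1.92/0.36 = 5.3333.
Combined ideal MA = 3 × 5.3333 = 16.
Effort = load / MA = 12434 / 16 = 777.12 N.

777.1 N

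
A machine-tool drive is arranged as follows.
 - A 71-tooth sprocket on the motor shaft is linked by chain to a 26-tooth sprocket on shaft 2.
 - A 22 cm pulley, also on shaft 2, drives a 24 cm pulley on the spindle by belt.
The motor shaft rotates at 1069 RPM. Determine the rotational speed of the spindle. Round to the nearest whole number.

chain 26/71 = 0.3662 → 1069/0.3662 = 2919.2 RPM
belt 24/22 = 1.0909 → 2919.2/1.0909 = 2675.9 RPM

2676 RPM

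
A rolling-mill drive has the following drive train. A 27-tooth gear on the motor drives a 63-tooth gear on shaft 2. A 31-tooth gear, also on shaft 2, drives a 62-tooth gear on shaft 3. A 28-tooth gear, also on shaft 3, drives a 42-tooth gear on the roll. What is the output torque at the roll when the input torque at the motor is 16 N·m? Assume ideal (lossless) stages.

Gear mesh: ratio = 63/27 = 2.3333; torque at shaft 2 = 16 × 2.3333 = 37.333 N·m.
Gear mesh: ratio = 62/31 = 2; torque at shaft 3 = 37.333 × 2 = 74.667 N·m.
Gear mesh: ratio = 42/28 = 1.5; torque at the roll = 74.667 × 1.5 = 112 N·m.

112 N·m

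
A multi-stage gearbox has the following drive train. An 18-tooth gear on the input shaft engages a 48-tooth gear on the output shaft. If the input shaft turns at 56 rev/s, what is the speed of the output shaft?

gear mesh 48/18 = 2.6667 → 56/2.6667 = 21 rev/s

21 rev/s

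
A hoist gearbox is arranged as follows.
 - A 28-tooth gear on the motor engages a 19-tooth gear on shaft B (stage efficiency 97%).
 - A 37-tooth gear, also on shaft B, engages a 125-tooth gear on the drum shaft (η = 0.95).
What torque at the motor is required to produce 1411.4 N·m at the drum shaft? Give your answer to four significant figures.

Overall ratio R = 0.67857 × 3.3784 = 2.2925; overall efficiency η = 0.97 × 0.95 = 0.9215.
Input torque = output torque / (R × η) = 1411.4 / (2.2925 × 0.9215) = 668.11 N·m.

668.1 N·m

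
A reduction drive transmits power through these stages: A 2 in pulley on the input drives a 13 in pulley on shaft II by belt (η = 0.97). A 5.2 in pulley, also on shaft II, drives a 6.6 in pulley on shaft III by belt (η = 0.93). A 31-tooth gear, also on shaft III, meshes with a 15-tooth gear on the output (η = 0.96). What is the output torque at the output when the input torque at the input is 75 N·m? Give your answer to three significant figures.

259 N·m

Belt: ratio = 13/2 = 6.5; torque at shaft II = 75 × 6.5 × 0.97 = 472.88 N·m.
Belt: ratio = 6.6/5.2 = 1.2692; torque at shaft III = 472.88 × 1.2692 × 0.93 = 558.17 N·m.
Gear mesh: ratio = 15/31 = 0.48387; torque at the output = 558.17 × 0.48387 × 0.96 = 259.28 N·m.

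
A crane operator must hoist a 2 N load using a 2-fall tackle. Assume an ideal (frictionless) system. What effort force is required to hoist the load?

1 N

Block-and-tackle MA = number of supporting rope parts = 2.
Effort = load / MA = 2 / 2 = 1 N.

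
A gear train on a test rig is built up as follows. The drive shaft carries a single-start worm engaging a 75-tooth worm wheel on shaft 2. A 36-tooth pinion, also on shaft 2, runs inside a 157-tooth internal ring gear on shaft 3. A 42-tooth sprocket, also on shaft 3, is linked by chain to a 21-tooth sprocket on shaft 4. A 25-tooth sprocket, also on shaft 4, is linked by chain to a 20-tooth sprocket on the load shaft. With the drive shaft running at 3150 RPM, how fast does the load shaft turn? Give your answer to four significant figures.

24.08 RPM

the drive shaft → shaft 2 (worm, 75/1): 3150 ÷ 75 = 42 RPM
shaft 2 → shaft 3 (internal gear, 157/36): 42 ÷ 4.3611 = 9.6306 RPM
shaft 3 → shaft 4 (chain, 21/42): 9.6306 ÷ 0.5 = 19.261 RPM
shaft 4 → the load shaft (chain, 20/25): 19.261 ÷ 0.8 = 24.076 RPM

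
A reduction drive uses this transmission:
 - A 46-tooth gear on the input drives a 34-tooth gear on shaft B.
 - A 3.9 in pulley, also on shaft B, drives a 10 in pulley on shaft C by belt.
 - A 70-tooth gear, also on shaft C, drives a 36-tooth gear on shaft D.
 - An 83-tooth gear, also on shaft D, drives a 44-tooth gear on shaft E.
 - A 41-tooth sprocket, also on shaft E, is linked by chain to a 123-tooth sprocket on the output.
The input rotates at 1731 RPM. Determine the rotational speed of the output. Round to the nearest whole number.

1117 RPM

the input → shaft B (gear mesh, 34/46): 1731 ÷ 0.73913 = 2341.9 RPM
shaft B → shaft C (belt, 10/3.9): 2341.9 ÷ 2.5641 = 913.36 RPM
shaft C → shaft D (gear mesh, 36/70): 913.36 ÷ 0.51429 = 1776 RPM
shaft D → shaft E (gear mesh, 44/83): 1776 ÷ 0.53012 = 3350.1 RPM
shaft E → the output (chain, 123/41): 3350.1 ÷ 3 = 1116.7 RPM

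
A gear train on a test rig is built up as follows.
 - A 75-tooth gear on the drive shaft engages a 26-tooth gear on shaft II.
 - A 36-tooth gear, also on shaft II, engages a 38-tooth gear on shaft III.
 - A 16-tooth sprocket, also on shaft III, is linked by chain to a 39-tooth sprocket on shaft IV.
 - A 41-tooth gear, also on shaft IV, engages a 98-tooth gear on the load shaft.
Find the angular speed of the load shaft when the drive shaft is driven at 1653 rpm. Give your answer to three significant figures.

the drive shaft → shaft II (gear mesh, 26/75): 1653 ÷ 0.34667 = 4768.3 rpm
shaft II → shaft III (gear mesh, 38/36): 4768.3 ÷ 1.0556 = 4517.3 rpm
shaft III → shaft IV (chain, 39/16): 4517.3 ÷ 2.4375 = 1853.3 rpm
shaft IV → the load shaft (gear mesh, 98/41): 1853.3 ÷ 2.3902 = 775.34 rpm

775 rpm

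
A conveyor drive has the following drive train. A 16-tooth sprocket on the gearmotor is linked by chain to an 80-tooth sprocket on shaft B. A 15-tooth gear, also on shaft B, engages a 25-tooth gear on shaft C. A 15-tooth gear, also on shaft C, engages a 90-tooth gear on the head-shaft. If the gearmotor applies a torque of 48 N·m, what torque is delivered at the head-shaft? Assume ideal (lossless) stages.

2400 N·m

chain 80/16 = 5 → τ = 48·5 = 240 N·m
gear mesh 25/15 = 1.6667 → τ = 240·1.6667 = 400 N·m
gear mesh 90/15 = 6 → τ = 400·6 = 2400 N·m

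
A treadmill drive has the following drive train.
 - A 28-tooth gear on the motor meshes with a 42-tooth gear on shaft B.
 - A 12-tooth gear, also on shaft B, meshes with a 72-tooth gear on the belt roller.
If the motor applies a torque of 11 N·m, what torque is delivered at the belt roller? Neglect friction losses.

After the gear mesh (42/28): 11 × 1.5 = 16.5 N·m
After the gear mesh (72/12): 16.5 × 6 = 99 N·m

99 N·m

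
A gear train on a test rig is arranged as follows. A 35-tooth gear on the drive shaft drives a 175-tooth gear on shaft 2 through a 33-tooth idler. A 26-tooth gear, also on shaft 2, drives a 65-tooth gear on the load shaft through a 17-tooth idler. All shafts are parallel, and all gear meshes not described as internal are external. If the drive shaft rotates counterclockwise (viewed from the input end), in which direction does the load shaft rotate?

counterclockwise

the drive shaft → shaft 2: driver → idler → driven is 2 external meshes, 2 reversals → CCW.
shaft 2 → the load shaft: driver → idler → driven is 2 external meshes, 2 reversals → CCW.
4 reversals in total — an even number — so the load shaft turns the same way as the drive shaft.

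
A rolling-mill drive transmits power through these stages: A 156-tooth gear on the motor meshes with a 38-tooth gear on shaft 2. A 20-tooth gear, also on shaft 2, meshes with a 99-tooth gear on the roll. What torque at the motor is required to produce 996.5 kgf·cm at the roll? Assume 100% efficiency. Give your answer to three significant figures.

Overall ratio R = 0.24359 × 4.95 = 1.2058.
Input torque = output torque / R = 996.5 / 1.2058 = 826.44 kgf·cm.

826 kgf·cm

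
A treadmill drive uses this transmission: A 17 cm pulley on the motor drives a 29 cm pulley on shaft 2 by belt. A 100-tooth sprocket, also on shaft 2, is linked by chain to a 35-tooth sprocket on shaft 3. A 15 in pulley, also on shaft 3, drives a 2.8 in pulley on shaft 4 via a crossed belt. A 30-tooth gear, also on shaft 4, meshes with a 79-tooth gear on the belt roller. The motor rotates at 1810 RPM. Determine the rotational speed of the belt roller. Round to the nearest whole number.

belt 29/17 = 1.7059 → 1810/1.7059 = 1061 RPM
chain 35/100 = 0.35 → 1061/0.35 = 3031.5 RPM
belt 2.8/15 = 0.18667 → 3031.5/0.18667 = 16240 RPM
gear mesh 79/30 = 2.6333 → 16240/2.6333 = 6167.2 RPM

6167 RPM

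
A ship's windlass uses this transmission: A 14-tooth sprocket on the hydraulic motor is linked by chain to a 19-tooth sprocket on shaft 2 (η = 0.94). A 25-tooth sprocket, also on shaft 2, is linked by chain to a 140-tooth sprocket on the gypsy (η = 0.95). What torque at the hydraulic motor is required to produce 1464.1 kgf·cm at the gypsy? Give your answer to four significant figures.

215.7 kgf·cm

Overall ratio R = 1.3571 × 5.6 = 7.6; overall efficiency η = 0.94 × 0.95 = 0.8930.
Input torque = output torque / (R × η) = 1464.1 / (7.6 × 0.8930) = 215.73 kgf·cm.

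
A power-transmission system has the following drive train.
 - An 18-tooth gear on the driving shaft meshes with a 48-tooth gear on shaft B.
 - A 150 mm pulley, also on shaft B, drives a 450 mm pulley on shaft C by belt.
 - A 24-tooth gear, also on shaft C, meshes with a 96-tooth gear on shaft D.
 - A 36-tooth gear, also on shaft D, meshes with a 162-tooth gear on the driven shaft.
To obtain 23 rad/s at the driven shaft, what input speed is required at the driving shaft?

Overall ratio R = 2.6667 × 3 × 4 × 4.5 = 144.
Required input speed = output speed × R = 23 × 144 = 3312 rad/s.

3312 rad/s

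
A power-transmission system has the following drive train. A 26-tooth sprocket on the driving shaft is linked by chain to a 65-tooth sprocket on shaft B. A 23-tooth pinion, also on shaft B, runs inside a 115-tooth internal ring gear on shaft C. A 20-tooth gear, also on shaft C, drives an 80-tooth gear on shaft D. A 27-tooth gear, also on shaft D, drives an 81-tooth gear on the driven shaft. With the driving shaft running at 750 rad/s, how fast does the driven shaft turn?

the driving shaft → shaft B (chain, 65/26): 750 ÷ 2.5 = 300 rad/s
shaft B → shaft C (internal gear, 115/23): 300 ÷ 5 = 60 rad/s
shaft C → shaft D (gear mesh, 80/20): 60 ÷ 4 = 15 rad/s
shaft D → the driven shaft (gear mesh, 81/27): 15 ÷ 3 = 5 rad/s

5 rad/s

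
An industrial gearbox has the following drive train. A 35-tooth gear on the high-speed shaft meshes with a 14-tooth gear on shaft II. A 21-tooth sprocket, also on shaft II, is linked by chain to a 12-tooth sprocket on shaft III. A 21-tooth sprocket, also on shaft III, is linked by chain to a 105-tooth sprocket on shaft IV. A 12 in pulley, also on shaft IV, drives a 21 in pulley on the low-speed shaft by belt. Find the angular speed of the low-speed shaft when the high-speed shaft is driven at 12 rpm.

gear mesh 14/35 = 0.4 → 12/0.4 = 30 rpm
chain 12/21 = 0.57143 → 30/0.57143 = 52.5 rpm
chain 105/21 = 5 → 52.5/5 = 10.5 rpm
belt 21/12 = 1.75 → 10.5/1.75 = 6 rpm

6 rpm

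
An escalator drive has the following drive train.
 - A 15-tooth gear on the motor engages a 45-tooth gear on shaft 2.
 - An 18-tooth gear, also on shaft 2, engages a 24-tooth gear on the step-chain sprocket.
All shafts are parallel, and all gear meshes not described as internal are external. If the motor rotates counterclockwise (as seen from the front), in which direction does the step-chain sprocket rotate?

counterclockwise

the motor → shaft 2: external mesh, 1 reversal → CW.
shaft 2 → the step-chain sprocket: external mesh, 1 reversal → CCW.
2 reversals in total — an even number — so the step-chain sprocket turns the same way as the motor.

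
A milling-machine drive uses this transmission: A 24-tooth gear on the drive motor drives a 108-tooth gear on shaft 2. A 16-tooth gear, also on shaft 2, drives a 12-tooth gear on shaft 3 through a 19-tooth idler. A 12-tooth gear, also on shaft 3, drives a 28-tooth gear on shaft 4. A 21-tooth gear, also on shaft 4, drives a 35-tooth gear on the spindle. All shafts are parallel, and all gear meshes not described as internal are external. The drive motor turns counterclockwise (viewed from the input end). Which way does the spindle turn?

clockwise

the drive motor → shaft 2: external mesh, 1 reversal → CW.
shaft 2 → shaft 3: driver → idler → driven is 2 external meshes, 2 reversals → CW.
shaft 3 → shaft 4: external mesh, 1 reversal → CCW.
shaft 4 → the spindle: external mesh, 1 reversal → CW.
5 reversals in total — an odd number — so the spindle turns opposite to the drive motor.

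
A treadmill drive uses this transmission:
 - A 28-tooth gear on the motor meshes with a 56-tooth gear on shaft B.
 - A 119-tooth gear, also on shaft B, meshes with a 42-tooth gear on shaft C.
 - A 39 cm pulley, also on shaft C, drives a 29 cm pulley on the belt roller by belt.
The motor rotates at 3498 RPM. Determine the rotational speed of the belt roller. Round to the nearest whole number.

gear mesh 56/28 = 2 → 3498/2 = 1749 RPM
gear mesh 42/119 = 0.35294 → 1749/0.35294 = 4955.5 RPM
belt 29/39 = 0.74359 → 4955.5/0.74359 = 6664.3 RPM

6664 RPM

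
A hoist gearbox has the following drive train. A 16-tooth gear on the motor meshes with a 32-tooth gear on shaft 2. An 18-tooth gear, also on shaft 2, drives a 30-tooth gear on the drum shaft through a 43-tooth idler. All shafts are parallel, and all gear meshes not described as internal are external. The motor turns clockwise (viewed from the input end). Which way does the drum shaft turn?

anticlockwise

the motor → shaft 2: external mesh, 1 reversal → CCW.
shaft 2 → the drum shaft: driver → idler → driven is 2 external meshes, 2 reversals → CCW.
3 reversals in total — an odd number — so the drum shaft turns opposite to the motor.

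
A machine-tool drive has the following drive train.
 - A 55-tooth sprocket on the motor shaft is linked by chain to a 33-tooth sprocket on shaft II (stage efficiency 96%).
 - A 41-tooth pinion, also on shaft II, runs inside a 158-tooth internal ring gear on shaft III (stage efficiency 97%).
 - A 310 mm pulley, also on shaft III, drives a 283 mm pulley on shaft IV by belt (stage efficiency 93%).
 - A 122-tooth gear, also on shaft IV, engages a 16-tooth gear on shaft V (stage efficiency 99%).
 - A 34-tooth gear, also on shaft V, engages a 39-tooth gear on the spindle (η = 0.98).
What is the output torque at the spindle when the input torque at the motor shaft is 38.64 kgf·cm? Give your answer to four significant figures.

10.31 kgf·cm

chain 33/55 = 0.6 → τ = 38.64·0.6·0.96 = 22.257 kgf·cm
internal gear 158/41 = 3.8537 → τ = 22.257·3.8537·0.97 = 83.196 kgf·cm
belt 283/310 = 0.9129 → τ = 83.196·0.9129·0.93 = 70.634 kgf·cm
gear mesh 16/122 = 0.13115 → τ = 70.634·0.13115·0.99 = 9.1708 kgf·cm
gear mesh 39/34 = 1.1471 → τ = 9.1708·1.1471·0.98 = 10.309 kgf·cm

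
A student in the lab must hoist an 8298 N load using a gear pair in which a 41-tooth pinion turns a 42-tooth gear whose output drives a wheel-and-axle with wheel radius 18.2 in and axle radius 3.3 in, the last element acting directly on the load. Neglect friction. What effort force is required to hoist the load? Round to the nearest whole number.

Gear pair MA = 42/41 = 1.0244.
Wheel-and-axle MA = R/r = 18.2/3.3 = 5.5152.
Combined ideal MA = 1.0244 × 5.5152 = 5.6497.
Effort = load / MA = 8298 / 5.6497 = 1468.8 N.

1469 N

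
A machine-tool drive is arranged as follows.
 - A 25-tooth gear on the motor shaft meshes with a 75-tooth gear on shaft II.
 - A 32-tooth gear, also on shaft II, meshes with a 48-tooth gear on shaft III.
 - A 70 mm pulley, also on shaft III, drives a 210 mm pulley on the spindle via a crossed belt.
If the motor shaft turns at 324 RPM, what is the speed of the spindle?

24 RPM

the motor shaft → shaft II (gear mesh, 75/25): 324 ÷ 3 = 108 RPM
shaft II → shaft III (gear mesh, 48/32): 108 ÷ 1.5 = 72 RPM
shaft III → the spindle (belt, 210/70): 72 ÷ 3 = 24 RPM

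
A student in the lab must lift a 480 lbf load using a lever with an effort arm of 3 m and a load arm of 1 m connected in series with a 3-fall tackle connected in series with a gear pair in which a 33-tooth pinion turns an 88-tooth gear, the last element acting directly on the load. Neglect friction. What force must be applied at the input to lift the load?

20 lbf

Lever MA = effort arm / load arm = 3/1 = 3.
Block-and-tackle MA = number of supporting rope parts = 3.
Gear pair MA = 88/33 = 2.6667.
Combined ideal MA = 3 × 3 × 2.6667 = 24.
Effort = load / MA = 480 / 24 = 20 lbf.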